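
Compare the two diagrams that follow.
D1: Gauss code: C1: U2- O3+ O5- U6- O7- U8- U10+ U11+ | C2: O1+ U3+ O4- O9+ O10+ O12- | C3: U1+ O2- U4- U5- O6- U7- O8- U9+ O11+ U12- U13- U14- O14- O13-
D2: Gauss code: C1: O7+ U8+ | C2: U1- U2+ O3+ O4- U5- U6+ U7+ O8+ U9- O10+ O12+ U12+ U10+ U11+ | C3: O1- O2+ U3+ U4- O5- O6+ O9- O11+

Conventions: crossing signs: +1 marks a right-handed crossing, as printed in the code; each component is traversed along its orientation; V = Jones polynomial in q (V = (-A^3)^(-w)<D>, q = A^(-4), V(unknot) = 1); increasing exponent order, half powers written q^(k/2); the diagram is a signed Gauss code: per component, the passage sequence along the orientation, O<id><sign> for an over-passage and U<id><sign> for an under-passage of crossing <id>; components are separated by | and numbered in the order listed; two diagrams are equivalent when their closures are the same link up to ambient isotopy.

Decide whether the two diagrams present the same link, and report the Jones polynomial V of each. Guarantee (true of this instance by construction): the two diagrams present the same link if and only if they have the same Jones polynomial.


equivalent: no
V(D1) = q^-5 - q^-4 + 2q^-3 - q^-2 + 2q^-1 + q  (w -4, c 14, <D> = A^-16 + 2A^-8 - A^-4 + 2 - A^4 + A^8)
D2 (bracket 1 + A^4 + A^8 + A^12; 12 crossings at w = +4): V = 1 + q + q^2 + q^3
why: V(q) takes 2 values over 2 diagrams, fixing the grouping


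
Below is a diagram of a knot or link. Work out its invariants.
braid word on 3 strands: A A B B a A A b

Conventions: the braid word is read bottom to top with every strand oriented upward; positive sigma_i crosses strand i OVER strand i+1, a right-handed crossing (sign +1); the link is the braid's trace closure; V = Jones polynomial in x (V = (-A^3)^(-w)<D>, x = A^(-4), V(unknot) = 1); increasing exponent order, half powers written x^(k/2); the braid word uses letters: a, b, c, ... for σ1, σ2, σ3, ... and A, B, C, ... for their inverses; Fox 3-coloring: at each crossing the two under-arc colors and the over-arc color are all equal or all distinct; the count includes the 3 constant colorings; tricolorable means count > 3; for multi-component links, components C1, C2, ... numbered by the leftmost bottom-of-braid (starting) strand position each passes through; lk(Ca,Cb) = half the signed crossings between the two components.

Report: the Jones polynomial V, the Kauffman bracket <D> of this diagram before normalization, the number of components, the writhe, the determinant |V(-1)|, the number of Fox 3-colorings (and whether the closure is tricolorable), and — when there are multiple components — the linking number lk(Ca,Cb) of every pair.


V = -x^-6 + x^-5 - x^-4 + 2x^-3 - x^-2 + x^-1
<D> = A^-8 - A^-4 + 2 - A^4 + A^8 - A^12 (w = -4)
1 component over 8 crossings, w = -4
3 Fox colorings among 3^8, |V(-1)| = 7: not tricolorable
why: |V(-1)| = 7: so not tricolorable, since 3 does not divide 7


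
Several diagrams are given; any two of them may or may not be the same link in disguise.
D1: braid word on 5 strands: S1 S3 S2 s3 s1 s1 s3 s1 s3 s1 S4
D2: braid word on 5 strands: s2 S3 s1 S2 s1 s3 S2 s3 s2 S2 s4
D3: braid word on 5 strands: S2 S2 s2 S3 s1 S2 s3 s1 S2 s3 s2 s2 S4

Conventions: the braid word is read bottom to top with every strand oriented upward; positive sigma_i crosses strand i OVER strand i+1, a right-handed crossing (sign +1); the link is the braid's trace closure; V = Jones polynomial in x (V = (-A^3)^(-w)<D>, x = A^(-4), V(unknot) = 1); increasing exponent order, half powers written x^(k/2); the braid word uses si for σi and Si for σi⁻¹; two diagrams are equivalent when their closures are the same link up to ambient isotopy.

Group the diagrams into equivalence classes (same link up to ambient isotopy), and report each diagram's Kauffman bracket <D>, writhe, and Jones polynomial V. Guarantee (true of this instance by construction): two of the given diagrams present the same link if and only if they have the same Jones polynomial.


classes: {D1} | {D2, D3}
V(D1) = -x^(3/2) - 2x^(7/2) + x^(9/2) - x^(11/2) + x^(13/2)  [11 crossings, <D> = -A^-17 + A^-13 - A^-9 + 2A^-5 + A^3, w = +3]
D2 (bracket -A^-5 + 2A^-1 - A^3 + 2A^7 - A^11 + A^15; 11 crossings at w = +3): V = -x^(-3/2) + x^(-1/2) - 2x^(1/2) + x^(3/2) - 2x^(5/2) + x^(7/2)
D3 (bracket -A^-11 + 2A^-7 - A^-3 + 2A - A^5 + A^9; 13 crossings at w = +1): V = -x^(-3/2) + x^(-1/2) - 2x^(1/2) + x^(3/2) - 2x^(5/2) + x^(7/2)
note: 2 values of V(x) split the 3 diagrams


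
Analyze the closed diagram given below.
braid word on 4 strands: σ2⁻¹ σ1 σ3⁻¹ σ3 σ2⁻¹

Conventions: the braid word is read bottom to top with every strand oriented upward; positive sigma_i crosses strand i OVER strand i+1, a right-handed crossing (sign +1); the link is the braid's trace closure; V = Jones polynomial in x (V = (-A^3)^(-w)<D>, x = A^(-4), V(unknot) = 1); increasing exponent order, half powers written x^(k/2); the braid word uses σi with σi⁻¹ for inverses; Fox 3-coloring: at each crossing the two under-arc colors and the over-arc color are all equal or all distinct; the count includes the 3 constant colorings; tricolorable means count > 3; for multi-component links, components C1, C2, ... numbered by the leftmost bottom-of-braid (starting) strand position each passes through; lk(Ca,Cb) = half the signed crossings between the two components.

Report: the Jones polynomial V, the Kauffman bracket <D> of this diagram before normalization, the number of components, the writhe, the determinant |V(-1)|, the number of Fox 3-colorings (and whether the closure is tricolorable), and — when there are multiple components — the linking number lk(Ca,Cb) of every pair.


Jones polynomial: V(x) = x^-3 + x^-2 + x^-1 + 1
<D> = -A^-3 - A - A^5 - A^9; writhe -1
components 3, writhe -1 (5 crossings)
linking number lk(C1,C2) = -1
lk(C1,C3): 0
lk(C2,C3) = 0
3-colorings: 9 of 3^6, det 0 — tricolorable
note: the 3 component pairs carry total linking -1


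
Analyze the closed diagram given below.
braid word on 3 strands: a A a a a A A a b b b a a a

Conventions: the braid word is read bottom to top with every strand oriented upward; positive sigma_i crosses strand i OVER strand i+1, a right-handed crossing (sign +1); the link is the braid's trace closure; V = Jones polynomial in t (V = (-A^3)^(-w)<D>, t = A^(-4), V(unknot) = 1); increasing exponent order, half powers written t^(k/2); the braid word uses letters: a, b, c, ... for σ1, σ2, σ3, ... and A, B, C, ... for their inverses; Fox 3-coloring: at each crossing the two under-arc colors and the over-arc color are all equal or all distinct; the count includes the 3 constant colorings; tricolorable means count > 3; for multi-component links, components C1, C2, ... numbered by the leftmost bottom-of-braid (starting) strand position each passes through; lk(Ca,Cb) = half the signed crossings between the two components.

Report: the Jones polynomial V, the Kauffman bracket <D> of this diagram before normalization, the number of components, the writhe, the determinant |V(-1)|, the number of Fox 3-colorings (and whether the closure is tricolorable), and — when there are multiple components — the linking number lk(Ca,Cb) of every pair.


Jones polynomial: V(t) = t^3 + 2t^5 - 2t^6 + 2t^7 - 3t^8 + 2t^9 - 2t^10 + t^11
<D> = A^-20 - 2A^-16 + 2A^-12 - 3A^-8 + 2A^-4 - 2 + 2A^4 + A^12; writhe +8
components 1, writhe +8 (14 crossings)
3-colorings: 9 of 3^14, det 15 — tricolorable
note: free reduction leaves σ1 σ1 σ2 σ2 σ2 σ1 σ1 σ1 of the original 14 letters


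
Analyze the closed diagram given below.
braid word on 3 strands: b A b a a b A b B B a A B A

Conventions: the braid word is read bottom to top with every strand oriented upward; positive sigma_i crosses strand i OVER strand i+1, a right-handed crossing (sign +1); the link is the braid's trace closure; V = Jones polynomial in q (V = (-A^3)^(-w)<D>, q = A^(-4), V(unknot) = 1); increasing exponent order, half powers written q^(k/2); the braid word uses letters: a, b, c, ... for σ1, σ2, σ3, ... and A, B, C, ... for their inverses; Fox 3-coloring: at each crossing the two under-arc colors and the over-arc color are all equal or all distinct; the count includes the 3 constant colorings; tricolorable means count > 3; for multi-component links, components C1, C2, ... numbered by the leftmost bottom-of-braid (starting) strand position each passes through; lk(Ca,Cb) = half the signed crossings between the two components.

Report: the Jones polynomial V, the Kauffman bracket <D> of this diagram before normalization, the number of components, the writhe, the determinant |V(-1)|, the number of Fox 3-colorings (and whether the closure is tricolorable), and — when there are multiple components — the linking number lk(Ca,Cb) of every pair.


V(q) = -q^-3 + q^-2 - q^-1 + 3 - q + q^2 - q^3
bracket: -A^-12 + A^-8 - A^-4 + 3 - A^4 + A^8 - A^12, w = 0
1 component, writhe 0, over 14 crossings
det 9, colorings 27 of 3^14 — tricolorable
observation: inverse pairs cancel, leaving σ2 σ1⁻¹ σ2 σ1 σ1 σ2 σ1⁻¹ σ2⁻¹ σ2⁻¹ σ1⁻¹


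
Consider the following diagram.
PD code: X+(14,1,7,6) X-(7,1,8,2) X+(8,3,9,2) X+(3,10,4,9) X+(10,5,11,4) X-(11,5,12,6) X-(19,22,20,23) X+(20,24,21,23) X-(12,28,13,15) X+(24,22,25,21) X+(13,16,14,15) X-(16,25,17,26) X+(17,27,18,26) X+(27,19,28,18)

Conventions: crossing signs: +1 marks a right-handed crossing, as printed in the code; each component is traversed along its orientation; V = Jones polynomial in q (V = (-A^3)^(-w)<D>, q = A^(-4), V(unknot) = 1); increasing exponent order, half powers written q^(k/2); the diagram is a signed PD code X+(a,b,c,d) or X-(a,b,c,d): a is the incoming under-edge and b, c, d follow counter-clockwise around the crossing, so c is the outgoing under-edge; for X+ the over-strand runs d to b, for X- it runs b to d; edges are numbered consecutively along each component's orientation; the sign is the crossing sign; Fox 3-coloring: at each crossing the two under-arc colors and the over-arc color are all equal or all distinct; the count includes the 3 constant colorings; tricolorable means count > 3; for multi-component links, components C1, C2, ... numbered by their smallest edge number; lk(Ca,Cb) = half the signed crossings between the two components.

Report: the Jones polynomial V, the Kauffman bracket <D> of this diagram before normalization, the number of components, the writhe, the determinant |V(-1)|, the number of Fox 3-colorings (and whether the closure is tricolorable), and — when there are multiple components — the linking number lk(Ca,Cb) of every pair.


V(q) = 1 + q + q^2 + q^3
bracket: 1 + A^4 + A^8 + A^12, w = +4
3 components, writhe +4, over 14 crossings
lk(C1,C2) = +1
linking number lk(C1,C3) = 0
lk(C2,C3): 0
det 0, colorings 9 of 3^14 — tricolorable
observation: summing lk over 3 pairs gives +1


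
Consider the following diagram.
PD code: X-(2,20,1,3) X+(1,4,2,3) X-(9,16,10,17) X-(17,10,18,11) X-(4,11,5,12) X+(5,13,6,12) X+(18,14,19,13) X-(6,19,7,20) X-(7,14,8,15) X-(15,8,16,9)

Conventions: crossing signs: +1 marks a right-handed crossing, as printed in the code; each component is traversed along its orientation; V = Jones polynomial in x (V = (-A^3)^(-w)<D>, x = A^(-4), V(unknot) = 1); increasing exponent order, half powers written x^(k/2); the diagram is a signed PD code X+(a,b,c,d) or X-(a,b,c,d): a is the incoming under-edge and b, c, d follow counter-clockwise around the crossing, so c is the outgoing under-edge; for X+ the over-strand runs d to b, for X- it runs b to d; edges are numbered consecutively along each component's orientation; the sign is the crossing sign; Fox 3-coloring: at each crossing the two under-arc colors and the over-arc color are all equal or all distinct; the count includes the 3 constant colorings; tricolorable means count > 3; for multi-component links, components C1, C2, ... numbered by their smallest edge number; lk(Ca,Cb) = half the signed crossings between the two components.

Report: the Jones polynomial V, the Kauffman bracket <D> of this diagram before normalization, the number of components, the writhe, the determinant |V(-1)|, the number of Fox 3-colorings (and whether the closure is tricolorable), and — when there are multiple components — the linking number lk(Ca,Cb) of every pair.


V(x) = x^(-9/2) - x^(-5/2) - x^(-3/2) - x^(-1/2)
bracket: -A^-10 - A^-6 - A^-2 + A^6, w = -4
2 components, writhe -4, over 10 crossings
lk(C1,C2) = 0
det 0, colorings 27 of 3^10 — tricolorable
observation: span 4 respects span(V) <= c + mu - 1 = 11 for this 2-component diagram


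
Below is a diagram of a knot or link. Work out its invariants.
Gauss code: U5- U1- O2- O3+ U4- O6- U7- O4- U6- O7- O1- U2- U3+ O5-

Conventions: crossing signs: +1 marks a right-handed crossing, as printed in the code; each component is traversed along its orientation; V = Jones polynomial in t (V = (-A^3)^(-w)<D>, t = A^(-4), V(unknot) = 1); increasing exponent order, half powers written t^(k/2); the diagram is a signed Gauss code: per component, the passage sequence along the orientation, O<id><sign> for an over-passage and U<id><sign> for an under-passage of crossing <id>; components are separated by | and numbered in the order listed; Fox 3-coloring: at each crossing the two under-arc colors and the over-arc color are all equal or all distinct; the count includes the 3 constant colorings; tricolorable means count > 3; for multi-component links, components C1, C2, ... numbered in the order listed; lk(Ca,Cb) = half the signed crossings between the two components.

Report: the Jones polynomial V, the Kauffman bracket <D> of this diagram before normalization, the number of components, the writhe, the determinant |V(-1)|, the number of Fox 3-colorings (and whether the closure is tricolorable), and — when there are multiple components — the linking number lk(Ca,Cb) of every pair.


V(t) = -t^-4 + t^-3 + t^-1
bracket: -A^-11 - A^-3 + A, w = -5
1 component, writhe -5, over 7 crossings
det 3, colorings 9 of 3^7 — tricolorable
observation: V spans 3 powers of t: at least 3 crossings in any diagram


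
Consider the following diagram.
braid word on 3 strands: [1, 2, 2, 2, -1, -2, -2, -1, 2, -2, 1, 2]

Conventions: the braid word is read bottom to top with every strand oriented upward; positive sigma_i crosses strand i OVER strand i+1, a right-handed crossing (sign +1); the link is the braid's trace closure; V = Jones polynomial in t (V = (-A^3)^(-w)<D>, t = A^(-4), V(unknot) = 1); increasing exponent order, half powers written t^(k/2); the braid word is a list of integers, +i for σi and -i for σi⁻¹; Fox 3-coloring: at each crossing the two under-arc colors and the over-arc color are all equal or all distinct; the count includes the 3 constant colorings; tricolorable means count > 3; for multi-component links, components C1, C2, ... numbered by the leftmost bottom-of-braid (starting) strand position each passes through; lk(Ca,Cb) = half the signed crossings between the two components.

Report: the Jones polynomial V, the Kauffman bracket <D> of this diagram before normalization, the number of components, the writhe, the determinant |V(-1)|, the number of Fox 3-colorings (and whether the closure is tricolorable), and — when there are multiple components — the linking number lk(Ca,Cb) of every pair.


V(t) = t + t^3 - t^4
bracket: -A^-10 + A^-6 + A^2, w = +2
1 component, writhe +2, over 12 crossings
det 3, colorings 9 of 3^12 — tricolorable
observation: V spans 3 powers of t: at least 3 crossings in any diagram


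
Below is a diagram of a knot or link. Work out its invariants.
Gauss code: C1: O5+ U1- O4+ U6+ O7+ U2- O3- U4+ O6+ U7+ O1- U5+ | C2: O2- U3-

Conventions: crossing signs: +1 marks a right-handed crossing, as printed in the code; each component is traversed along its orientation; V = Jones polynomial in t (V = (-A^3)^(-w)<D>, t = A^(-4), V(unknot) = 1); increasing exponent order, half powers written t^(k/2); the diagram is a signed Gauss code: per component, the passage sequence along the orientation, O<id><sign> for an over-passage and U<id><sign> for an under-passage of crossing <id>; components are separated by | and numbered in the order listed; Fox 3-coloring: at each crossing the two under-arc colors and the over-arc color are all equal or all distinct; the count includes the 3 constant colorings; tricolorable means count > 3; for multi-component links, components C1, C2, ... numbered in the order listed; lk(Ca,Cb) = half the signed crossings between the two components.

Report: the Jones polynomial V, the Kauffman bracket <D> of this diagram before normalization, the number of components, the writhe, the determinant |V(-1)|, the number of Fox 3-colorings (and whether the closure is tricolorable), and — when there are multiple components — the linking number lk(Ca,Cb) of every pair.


Jones polynomial: V(t) = -t^(-3/2) - 2t^(1/2) + t^(3/2) - t^(5/2) + t^(7/2)
<D> = -A^-11 + A^-7 - A^-3 + 2A + A^9; writhe +1
components 2, writhe +1 (7 crossings)
linking number lk(C1,C2) = -1
3-colorings: 9 of 3^7, det 6 — tricolorable
note: |V(-1)| = 6: so tricolorable, since 3 divides 6


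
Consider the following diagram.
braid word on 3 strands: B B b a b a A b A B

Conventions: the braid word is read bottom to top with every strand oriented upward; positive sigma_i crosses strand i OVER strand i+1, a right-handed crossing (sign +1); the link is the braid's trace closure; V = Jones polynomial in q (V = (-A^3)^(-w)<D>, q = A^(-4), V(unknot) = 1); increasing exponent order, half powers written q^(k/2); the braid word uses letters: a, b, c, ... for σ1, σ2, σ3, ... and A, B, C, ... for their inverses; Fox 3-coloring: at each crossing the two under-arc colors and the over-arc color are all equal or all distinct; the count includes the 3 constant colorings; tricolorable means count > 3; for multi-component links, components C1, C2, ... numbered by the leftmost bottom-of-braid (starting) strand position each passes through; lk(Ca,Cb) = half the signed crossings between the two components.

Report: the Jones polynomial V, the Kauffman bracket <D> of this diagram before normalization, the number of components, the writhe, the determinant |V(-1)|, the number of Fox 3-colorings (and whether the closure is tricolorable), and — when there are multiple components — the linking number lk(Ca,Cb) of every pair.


V(q) = q^-2 + 2 + q^2
bracket: A^-8 + 2 + A^8, w = 0
3 components, writhe 0, over 10 crossings
lk(C1,C2) = +1
linking number lk(C1,C3) = 0
lk(C2,C3): -1
det 4, colorings 3 of 3^10 — not tricolorable
observation: span 4 respects span(V) <= c + mu - 1 = 12 for this 3-component diagram


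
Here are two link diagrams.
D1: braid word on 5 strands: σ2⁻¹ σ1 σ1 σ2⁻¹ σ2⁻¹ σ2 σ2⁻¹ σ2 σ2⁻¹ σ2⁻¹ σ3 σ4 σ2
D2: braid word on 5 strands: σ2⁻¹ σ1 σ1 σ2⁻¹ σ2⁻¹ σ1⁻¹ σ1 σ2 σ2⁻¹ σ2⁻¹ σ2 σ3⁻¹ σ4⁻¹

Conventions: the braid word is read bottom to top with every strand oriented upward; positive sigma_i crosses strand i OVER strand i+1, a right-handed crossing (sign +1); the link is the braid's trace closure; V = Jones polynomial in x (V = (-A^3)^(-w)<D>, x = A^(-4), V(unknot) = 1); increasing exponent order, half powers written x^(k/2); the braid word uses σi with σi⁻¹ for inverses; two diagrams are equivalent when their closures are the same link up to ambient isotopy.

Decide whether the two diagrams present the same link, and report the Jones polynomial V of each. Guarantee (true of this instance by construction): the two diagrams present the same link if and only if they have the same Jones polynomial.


equivalent: yes
D1 (bracket A^-3 + 2A^5 - A^9 + A^13 - A^17; 13 crossings at w = +1): V = x^(-7/2) - x^(-5/2) + x^(-3/2) - 2x^(-1/2) - x^(3/2)
V(D2) = x^(-7/2) - x^(-5/2) + x^(-3/2) - 2x^(-1/2) - x^(3/2)  [13 crossings, <D> = A^-15 + 2A^-7 - A^-3 + A - A^5, w = -3]
observation: from 13 to 13 crossings by R-moves: one link, two diagrams


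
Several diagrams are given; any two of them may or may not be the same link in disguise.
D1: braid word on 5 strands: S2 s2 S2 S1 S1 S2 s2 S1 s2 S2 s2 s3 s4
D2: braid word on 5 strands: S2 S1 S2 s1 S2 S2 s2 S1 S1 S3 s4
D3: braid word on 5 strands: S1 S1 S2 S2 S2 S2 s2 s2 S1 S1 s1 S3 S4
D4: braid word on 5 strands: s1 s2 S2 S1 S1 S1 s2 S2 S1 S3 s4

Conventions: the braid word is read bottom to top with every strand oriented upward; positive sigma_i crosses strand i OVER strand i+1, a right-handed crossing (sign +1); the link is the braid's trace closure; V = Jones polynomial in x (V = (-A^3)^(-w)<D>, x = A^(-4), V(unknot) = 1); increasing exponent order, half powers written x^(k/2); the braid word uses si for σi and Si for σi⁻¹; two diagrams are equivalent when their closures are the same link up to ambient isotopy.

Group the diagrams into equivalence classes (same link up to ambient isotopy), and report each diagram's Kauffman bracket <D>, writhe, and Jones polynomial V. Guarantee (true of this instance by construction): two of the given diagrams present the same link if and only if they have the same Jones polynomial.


classes: {D1, D4} | {D2, D3}
V(D1) = x^(-9/2) - x^(-5/2) - x^(-3/2) - x^(-1/2)  [13 crossings, <D> = A^-1 + A^3 + A^7 - A^15, w = -1]
V(D2) = x^(-13/2) - x^(-11/2) + x^(-9/2) - 2x^(-7/2) - x^(-3/2)  [11 crossings, <D> = A^-9 + 2A^-1 - A^3 + A^7 - A^11, w = -5]
V(D3) = x^(-13/2) - x^(-11/2) + x^(-9/2) - 2x^(-7/2) - x^(-3/2)  (w -7, c 13, <D> = A^-15 + 2A^-7 - A^-3 + A - A^5)
V(D4) = x^(-9/2) - x^(-5/2) - x^(-3/2) - x^(-1/2)  (w -3, c 11, <D> = A^-7 + A^-3 + A - A^9)
note: 2 classes among 4 diagrams; unequal V(x) rules out equality


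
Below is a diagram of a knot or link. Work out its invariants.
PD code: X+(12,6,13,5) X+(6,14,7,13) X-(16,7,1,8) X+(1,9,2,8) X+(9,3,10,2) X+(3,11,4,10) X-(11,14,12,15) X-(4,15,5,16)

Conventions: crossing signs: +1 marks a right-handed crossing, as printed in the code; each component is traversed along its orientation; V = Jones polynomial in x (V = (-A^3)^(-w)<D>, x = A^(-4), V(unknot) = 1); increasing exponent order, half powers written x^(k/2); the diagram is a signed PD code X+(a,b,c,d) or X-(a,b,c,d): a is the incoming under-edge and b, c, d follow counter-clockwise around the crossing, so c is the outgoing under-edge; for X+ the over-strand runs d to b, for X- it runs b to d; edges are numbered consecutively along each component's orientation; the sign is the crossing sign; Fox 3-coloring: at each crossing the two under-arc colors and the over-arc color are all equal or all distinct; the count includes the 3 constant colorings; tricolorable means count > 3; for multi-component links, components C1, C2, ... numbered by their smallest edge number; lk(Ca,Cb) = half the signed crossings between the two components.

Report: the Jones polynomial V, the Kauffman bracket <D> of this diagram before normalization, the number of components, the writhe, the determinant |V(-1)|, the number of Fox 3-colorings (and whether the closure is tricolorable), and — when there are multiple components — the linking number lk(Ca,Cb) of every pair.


V(x) = x + x^3 - x^4
bracket: -A^-10 + A^-6 + A^2, w = +2
1 component, writhe +2, over 8 crossings
det 3, colorings 9 of 3^8 — tricolorable
observation: w = +2 shifts under R1 moves; the (-A^3)^(-2) factor cancels that in V


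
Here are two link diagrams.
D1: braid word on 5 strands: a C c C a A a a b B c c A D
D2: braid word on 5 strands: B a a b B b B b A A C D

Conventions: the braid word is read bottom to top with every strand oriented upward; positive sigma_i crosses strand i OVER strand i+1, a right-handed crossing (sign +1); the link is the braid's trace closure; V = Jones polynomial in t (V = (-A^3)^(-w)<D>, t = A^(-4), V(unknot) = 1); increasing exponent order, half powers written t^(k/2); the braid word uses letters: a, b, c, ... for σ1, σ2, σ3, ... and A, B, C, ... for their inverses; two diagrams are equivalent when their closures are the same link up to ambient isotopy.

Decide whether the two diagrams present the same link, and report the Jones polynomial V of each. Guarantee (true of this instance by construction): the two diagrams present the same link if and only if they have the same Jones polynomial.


equivalent: no
V(D1) = 1 + t + t^2 + t^3  (w +2, c 14, <D> = A^-6 + A^-2 + A^2 + A^6)
V(D2) = t^-2 + 2 + t^2  [12 crossings, <D> = A^-14 + 2A^-6 + A^2, w = -2]
key observation: V(t) takes 2 values over 2 diagrams, fixing the grouping


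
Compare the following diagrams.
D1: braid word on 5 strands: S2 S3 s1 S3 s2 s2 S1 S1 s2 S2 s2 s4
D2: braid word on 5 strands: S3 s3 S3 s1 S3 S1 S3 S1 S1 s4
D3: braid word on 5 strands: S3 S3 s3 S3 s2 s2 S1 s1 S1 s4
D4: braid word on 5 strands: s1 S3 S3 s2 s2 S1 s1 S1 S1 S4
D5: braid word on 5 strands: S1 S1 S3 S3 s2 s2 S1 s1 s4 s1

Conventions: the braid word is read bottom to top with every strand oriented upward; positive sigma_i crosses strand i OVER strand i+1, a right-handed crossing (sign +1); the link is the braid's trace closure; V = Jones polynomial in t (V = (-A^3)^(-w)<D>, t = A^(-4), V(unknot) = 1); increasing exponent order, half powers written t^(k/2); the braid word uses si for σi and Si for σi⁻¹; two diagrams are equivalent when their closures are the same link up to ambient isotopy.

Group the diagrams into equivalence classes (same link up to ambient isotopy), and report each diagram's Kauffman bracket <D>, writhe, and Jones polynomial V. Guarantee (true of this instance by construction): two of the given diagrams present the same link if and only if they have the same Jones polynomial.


equivalence classes: {D1, D3, D4, D5} | {D2}
D1 (bracket A^-8 + 2 + A^8; 12 crossings at w = 0): V = t^-2 + 2 + t^2
V(D2) = -t^-7 + t^-4 + 2t^-3 + t^-2 + t^-1  (w -4, c 10, <D> = A^-8 + A^-4 + 2 + A^4 - A^16)
V(D3) = t^-2 + 2 + t^2  (w 0, c 10, <D> = A^-8 + 2 + A^8)
V(D4) = t^-2 + 2 + t^2  [10 crossings, <D> = A^-14 + 2A^-6 + A^2, w = -2]
D5 (bracket A^-8 + 2 + A^8; 10 crossings at w = 0): V = t^-2 + 2 + t^2
key observation: V(t) takes 2 values over 5 diagrams, fixing the grouping


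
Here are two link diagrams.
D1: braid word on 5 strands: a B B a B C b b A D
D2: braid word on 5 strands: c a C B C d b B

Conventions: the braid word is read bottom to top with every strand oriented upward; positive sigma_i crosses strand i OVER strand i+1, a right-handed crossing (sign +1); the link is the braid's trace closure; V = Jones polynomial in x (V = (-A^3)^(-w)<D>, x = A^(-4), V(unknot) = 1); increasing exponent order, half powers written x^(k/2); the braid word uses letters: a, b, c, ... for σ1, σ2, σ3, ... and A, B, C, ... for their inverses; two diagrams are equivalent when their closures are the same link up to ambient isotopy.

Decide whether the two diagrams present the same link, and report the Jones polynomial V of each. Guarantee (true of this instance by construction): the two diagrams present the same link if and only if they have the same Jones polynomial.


same link: yes
V(D1) = 1  [10 crossings, <D> = A^-6, w = -2]
V(D2) = 1  (w 0, c 8, <D> = 1)
note: one V(x) for all 2 diagrams — one class (guaranteed)


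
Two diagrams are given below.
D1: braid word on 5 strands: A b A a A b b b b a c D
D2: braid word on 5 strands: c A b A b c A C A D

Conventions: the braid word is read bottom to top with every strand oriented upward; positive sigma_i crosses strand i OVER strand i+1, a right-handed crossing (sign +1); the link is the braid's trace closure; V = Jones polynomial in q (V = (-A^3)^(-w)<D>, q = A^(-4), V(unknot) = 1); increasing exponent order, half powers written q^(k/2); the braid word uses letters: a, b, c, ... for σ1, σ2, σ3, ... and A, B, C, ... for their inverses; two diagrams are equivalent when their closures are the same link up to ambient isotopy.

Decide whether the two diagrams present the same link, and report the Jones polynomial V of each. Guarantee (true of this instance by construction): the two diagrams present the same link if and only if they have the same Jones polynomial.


equivalent: no
V(D1) = q^2 + q^4 - q^5 + q^6 - q^7  (w +4, c 12, <D> = -A^-16 + A^-12 - A^-8 + A^-4 + A^4)
D2 (bracket A^-10 - A^-6 + 2A^-2 - 2A^2 + 2A^6 - 2A^10 + A^14; 10 crossings at w = -2): V = q^-5 - 2q^-4 + 2q^-3 - 2q^-2 + 2q^-1 - 1 + q
why: 2 values of V(q) split the 2 diagrams


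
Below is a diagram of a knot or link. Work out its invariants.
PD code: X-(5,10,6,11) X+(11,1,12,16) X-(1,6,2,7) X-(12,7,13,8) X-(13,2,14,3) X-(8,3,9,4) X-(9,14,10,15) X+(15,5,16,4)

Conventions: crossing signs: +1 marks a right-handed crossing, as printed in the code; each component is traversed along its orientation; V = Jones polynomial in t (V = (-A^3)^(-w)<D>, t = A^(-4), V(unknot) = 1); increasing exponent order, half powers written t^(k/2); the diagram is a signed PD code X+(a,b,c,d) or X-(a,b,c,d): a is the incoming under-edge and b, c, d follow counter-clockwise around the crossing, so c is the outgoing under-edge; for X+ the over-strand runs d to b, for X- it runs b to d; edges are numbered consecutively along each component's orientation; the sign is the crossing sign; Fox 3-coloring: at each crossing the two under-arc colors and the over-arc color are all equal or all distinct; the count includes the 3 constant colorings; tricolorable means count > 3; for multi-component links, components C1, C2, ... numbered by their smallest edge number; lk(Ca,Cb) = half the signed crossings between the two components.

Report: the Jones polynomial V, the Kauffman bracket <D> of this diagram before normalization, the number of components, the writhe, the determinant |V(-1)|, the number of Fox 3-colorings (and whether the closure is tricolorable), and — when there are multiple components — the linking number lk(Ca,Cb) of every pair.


V(t) = -t^-6 + t^-5 - t^-4 + 2t^-3 - t^-2 + t^-1
bracket: A^-8 - A^-4 + 2 - A^4 + A^8 - A^12, w = -4
1 component, writhe -4, over 8 crossings
det 7, colorings 3 of 3^8 — not tricolorable
observation: V spans 5 powers of t: at least 5 crossings in any diagram


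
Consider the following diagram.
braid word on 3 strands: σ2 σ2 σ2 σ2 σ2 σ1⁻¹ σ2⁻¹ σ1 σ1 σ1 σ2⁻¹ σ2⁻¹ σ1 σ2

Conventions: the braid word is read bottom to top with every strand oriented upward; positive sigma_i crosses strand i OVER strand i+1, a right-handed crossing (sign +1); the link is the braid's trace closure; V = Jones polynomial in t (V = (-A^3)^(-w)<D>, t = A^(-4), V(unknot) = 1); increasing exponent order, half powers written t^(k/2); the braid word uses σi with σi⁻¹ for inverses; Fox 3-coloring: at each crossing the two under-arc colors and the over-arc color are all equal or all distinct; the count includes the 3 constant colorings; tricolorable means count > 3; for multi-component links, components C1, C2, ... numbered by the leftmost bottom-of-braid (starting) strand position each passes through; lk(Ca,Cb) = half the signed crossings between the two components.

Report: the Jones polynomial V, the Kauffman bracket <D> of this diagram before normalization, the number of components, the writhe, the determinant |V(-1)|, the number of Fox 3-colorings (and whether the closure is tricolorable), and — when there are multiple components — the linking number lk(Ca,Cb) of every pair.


Jones polynomial: V(t) = -1 + t - t^2 + 3t^3 - 2t^4 + 3t^5 - 3t^6 + 3t^7 - 3t^8 + 3t^9 - 2t^10 + t^11 - t^12
<D> = -A^-30 + A^-26 - 2A^-22 + 3A^-18 - 3A^-14 + 3A^-10 - 3A^-6 + 3A^-2 - 2A^2 + 3A^6 - A^10 + A^14 - A^18; writhe +6
components 1, writhe +6 (14 crossings)
3-colorings: 27 of 3^14, det 27 — tricolorable
note: w = +6 (over 14 crossings) is diagram-only; (-A^3)^(-6) removes it from V


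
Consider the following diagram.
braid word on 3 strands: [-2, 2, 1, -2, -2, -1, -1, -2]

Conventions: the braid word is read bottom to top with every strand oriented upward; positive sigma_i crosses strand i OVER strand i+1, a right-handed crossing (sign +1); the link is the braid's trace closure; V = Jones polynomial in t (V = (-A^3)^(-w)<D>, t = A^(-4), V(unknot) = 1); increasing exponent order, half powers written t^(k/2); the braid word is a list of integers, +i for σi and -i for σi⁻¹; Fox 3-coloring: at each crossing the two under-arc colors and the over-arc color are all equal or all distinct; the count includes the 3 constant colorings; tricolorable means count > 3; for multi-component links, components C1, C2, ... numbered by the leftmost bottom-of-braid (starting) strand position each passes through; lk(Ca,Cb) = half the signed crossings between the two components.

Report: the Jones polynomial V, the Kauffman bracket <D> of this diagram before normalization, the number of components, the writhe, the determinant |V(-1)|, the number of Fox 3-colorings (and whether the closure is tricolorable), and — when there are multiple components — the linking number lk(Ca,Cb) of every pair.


Jones polynomial: V(t) = -t^-6 + t^-5 - t^-4 + 2t^-3 - t^-2 + t^-1
<D> = A^-8 - A^-4 + 2 - A^4 + A^8 - A^12; writhe -4
components 1, writhe -4 (8 crossings)
3-colorings: 3 of 3^8, det 7 — not tricolorable
note: w = -4 (over 8 crossings) is diagram-only; (-A^3)^(4) removes it from V


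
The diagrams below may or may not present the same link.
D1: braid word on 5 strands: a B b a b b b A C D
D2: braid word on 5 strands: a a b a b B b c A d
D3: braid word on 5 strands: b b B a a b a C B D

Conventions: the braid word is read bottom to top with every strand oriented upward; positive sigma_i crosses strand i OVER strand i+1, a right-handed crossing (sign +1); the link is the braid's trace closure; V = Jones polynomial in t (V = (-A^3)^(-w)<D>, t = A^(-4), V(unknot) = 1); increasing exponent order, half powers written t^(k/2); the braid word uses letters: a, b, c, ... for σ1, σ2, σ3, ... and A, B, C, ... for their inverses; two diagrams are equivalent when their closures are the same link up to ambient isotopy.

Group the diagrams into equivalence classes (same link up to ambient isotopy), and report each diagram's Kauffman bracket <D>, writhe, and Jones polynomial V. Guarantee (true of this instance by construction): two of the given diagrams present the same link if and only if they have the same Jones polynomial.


grouping into links: {D1, D2, D3}
V(D1) = t + t^3 - t^4  (w +2, c 10, <D> = -A^-10 + A^-6 + A^2)
D2 (bracket -A^2 + A^6 + A^14; 10 crossings at w = +6): V = t + t^3 - t^4
V(D3) = t + t^3 - t^4  (w +2, c 10, <D> = -A^-10 + A^-6 + A^2)
key observation: one V(t) for all 3 diagrams — one class (guaranteed)


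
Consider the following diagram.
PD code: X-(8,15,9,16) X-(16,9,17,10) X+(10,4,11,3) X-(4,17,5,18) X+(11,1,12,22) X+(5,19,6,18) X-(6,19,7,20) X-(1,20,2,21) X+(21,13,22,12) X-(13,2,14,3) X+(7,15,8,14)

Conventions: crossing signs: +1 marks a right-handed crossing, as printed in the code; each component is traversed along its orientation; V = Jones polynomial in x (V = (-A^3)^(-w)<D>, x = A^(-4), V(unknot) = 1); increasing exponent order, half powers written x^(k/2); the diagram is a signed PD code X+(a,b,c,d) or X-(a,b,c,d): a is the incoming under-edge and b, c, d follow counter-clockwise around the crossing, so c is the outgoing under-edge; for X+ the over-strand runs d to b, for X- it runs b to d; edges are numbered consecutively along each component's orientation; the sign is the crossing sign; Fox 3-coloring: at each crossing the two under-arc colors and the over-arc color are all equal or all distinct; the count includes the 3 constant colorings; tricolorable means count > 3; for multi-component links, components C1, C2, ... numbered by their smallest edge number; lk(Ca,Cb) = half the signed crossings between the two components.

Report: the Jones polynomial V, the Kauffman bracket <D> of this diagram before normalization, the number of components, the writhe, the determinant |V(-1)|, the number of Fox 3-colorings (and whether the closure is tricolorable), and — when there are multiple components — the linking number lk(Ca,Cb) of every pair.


V(x) = x^-4 - x^-3 + x^-2 - 2x^-1 + 2 - x + x^2
bracket: -A^-11 + A^-7 - 2A^-3 + 2A - A^5 + A^9 - A^13, w = -1
1 component, writhe -1, over 11 crossings
det 9, colorings 9 of 3^11 — tricolorable
observation: V spans 6 powers of x: at least 6 crossings in any diagram


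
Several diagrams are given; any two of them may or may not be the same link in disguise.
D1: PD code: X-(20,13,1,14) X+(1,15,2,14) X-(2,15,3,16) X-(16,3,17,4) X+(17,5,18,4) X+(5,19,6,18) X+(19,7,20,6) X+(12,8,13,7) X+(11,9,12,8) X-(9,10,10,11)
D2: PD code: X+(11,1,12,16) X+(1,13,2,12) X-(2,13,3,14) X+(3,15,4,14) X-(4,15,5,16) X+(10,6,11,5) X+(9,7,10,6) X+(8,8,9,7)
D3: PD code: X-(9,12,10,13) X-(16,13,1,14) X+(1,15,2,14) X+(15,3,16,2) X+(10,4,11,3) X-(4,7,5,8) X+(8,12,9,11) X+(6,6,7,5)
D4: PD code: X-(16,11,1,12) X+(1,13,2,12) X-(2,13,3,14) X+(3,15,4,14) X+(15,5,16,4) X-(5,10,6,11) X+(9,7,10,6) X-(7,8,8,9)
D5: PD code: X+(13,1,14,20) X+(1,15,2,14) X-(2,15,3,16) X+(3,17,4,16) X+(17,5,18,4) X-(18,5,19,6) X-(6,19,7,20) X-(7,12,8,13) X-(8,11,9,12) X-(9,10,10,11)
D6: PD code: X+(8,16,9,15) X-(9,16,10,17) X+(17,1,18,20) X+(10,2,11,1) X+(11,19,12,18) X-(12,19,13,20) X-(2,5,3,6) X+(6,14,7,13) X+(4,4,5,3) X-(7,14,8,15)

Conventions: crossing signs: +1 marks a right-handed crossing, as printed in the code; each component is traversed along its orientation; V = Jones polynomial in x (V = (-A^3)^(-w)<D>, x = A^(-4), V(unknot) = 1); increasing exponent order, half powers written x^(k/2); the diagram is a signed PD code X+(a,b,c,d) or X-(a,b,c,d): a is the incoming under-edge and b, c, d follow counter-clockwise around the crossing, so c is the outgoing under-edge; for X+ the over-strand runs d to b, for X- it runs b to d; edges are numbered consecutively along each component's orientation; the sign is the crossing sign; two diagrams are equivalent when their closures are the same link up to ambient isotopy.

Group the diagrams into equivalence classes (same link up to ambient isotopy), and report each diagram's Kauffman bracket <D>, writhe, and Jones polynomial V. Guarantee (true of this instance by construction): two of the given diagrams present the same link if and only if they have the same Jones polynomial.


classes: {D1, D2, D3, D4, D5, D6}
V(D1) = 1  [10 crossings, <D> = A^6, w = +2]
D2 (bracket A^12; 8 crossings at w = +4): V = 1
D3 (bracket A^6; 8 crossings at w = +2): V = 1
D4 (bracket 1; 8 crossings at w = 0): V = 1
D5 (bracket A^-6; 10 crossings at w = -2): V = 1
V(D6) = 1  [10 crossings, <D> = A^6, w = +2]
note: all 6 diagrams share one V(x), hence one class


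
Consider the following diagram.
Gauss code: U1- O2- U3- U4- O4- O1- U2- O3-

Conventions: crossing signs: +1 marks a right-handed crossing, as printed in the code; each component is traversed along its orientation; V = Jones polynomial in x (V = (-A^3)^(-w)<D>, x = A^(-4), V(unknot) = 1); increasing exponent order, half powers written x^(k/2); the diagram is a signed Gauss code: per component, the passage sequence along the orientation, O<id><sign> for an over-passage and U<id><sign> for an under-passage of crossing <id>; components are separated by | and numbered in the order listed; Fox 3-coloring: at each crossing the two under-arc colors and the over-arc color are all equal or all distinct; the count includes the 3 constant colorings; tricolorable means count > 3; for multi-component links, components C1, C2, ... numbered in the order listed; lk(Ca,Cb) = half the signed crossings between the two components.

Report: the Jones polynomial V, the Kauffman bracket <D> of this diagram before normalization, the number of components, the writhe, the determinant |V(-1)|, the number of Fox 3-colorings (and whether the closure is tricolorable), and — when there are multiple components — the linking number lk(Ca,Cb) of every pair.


Jones polynomial: V(x) = -x^-4 + x^-3 + x^-1
<D> = A^-8 + 1 - A^4; writhe -4
components 1, writhe -4 (4 crossings)
3-colorings: 9 of 3^4, det 3 — tricolorable
note: det 3 = |V(-1)|; divisible by 3, so tricolorable


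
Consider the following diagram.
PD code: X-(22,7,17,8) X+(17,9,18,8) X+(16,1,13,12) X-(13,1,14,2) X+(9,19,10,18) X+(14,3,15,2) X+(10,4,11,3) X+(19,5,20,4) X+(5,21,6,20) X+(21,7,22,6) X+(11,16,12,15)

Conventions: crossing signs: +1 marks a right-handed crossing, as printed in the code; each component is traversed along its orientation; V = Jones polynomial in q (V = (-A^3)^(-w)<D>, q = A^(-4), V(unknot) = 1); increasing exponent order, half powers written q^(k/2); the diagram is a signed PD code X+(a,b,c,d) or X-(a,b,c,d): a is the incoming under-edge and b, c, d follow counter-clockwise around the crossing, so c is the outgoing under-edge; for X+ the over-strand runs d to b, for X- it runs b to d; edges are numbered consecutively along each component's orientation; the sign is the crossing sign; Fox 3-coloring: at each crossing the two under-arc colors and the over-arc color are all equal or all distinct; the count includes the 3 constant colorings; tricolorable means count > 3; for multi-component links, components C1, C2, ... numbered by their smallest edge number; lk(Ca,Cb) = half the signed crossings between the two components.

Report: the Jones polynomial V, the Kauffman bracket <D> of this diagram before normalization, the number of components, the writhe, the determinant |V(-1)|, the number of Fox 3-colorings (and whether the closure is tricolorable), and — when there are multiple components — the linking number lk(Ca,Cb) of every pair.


V(q) = q^2 + 2q^4 - q^5 + 2q^6 - q^7 + q^8
bracket: -A^-11 + A^-7 - 2A^-3 + A - 2A^5 - A^13, w = +7
3 components, writhe +7, over 11 crossings
lk(C1,C2) = +1
linking number lk(C1,C3) = +2
lk(C2,C3): 0
det 8, colorings 3 of 3^11 — not tricolorable
observation: w = +7 shifts under R1 moves; the (-A^3)^(-7) factor cancels that in V
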